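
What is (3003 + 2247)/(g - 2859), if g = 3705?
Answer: 875/141 ≈ 6.2057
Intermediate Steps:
(3003 + 2247)/(g - 2859) = (3003 + 2247)/(3705 - 2859) = 5250/846 = 5250*(1/846) = 875/141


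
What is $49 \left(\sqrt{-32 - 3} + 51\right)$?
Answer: $2499 + 49 i \sqrt{35} \approx 2499.0 + 289.89 i$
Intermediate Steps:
$49 \left(\sqrt{-32 - 3} + 51\right) = 49 \left(\sqrt{-35} + 51\right) = 49 \left(i \sqrt{35} + 51\right) = 49 \left(51 + i \sqrt{35}\right) = 2499 + 49 i \sqrt{35}$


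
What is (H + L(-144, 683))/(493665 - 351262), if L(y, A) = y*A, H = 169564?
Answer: 71212/142403 ≈ 0.50007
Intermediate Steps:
L(y, A) = A*y
(H + L(-144, 683))/(493665 - 351262) = (169564 + 683*(-144))/(493665 - 351262) = (169564 - 98352)/142403 = 71212*(1/142403) = 71212/142403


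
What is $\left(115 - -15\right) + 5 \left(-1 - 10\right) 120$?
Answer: $-6470$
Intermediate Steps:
$\left(115 - -15\right) + 5 \left(-1 - 10\right) 120 = \left(115 + 15\right) + 5 \left(-11\right) 120 = 130 - 6600 = -6470$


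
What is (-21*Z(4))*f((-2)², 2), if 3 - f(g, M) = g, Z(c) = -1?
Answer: -21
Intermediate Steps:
f(g, M) = 3 - g
(-21*Z(4))*f((-2)², 2) = (-21*(-1))*(3 - 1*(-2)²) = 21*(3 - 1*4) = 21*(3 - 4) = 21*(-1) = -21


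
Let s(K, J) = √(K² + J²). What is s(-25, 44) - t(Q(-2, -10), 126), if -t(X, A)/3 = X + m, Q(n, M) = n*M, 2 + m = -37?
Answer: -57 + √2561 ≈ -6.3937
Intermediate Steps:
m = -39 (m = -2 - 37 = -39)
Q(n, M) = M*n
s(K, J) = √(J² + K²)
t(X, A) = 117 - 3*X (t(X, A) = -3*(X - 39) = -3*(-39 + X) = 117 - 3*X)
s(-25, 44) - t(Q(-2, -10), 126) = √(44² + (-25)²) - (117 - (-30)*(-2)) = √(1936 + 625) - (117 - 3*20) = √2561 - (117 - 60) = √2561 - 1*57 = √2561 - 57 = -57 + √2561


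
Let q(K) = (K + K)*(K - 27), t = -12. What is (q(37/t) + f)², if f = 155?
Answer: 601083289/5184 ≈ 1.1595e+5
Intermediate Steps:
q(K) = 2*K*(-27 + K) (q(K) = (2*K)*(-27 + K) = 2*K*(-27 + K))
(q(37/t) + f)² = (2*(37/(-12))*(-27 + 37/(-12)) + 155)² = (2*(37*(-1/12))*(-27 + 37*(-1/12)) + 155)² = (2*(-37/12)*(-27 - 37/12) + 155)² = (2*(-37/12)*(-361/12) + 155)² = (13357/72 + 155)² = (24517/72)² = 601083289/5184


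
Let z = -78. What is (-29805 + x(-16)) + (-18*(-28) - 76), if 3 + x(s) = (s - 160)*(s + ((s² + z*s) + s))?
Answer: -288452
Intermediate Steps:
x(s) = -3 + (-160 + s)*(s² - 76*s) (x(s) = -3 + (s - 160)*(s + ((s² - 78*s) + s)) = -3 + (-160 + s)*(s + (s² - 77*s)) = -3 + (-160 + s)*(s² - 76*s))
(-29805 + x(-16)) + (-18*(-28) - 76) = (-29805 + (-3 + (-16)³ - 236*(-16)² + 12160*(-16))) + (-18*(-28) - 76) = (-29805 + (-3 - 4096 - 236*256 - 194560)) + (504 - 76) = (-29805 + (-3 - 4096 - 60416 - 194560)) + 428 = (-29805 - 259075) + 428 = -288880 + 428 = -288452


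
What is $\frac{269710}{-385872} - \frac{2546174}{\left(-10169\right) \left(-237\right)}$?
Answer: $- \frac{90695147131}{51665109512} \approx -1.7554$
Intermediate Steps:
$\frac{269710}{-385872} - \frac{2546174}{\left(-10169\right) \left(-237\right)} = 269710 \left(- \frac{1}{385872}\right) - \frac{2546174}{2410053} = - \frac{134855}{192936} - \frac{2546174}{2410053} = - \frac{90695147131}{51665109512}$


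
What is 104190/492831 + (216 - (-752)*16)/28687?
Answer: 3008364206/4712614299 ≈ 0.63836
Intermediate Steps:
104190/492831 + (216 - (-752)*16)/28687 = 104190*(1/492831) + (216 - 94*(-128))*(1/28687) = 34730/164277 + (216 + 12032)*(1/28687) = 34730/164277 + 12248*(1/28687) = 34730/164277 + 12248/28687 = 3008364206/4712614299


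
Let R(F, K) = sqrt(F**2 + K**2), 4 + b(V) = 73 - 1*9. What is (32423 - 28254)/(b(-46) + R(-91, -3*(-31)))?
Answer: -25014/1333 + 4169*sqrt(16930)/13330 ≈ 21.929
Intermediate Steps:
b(V) = 60 (b(V) = -4 + (73 - 1*9) = -4 + (73 - 9) = -4 + 64 = 60)
(32423 - 28254)/(b(-46) + R(-91, -3*(-31))) = (32423 - 28254)/(60 + sqrt((-91)**2 + (-3*(-31))**2)) = 4169/(60 + sqrt(8281 + 93**2)) = 4169/(60 + sqrt(8281 + 8649)) = 4169/(60 + sqrt(16930))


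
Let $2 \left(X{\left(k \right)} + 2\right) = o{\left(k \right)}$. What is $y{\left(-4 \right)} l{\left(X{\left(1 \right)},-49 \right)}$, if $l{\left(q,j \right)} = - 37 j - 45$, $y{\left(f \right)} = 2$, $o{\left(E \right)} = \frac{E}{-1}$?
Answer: $3536$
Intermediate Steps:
$o{\left(E \right)} = - E$ ($o{\left(E \right)} = E \left(-1\right) = - E$)
$X{\left(k \right)} = -2 - \frac{k}{2}$ ($X{\left(k \right)} = -2 + \frac{\left(-1\right) k}{2} = -2 - \frac{k}{2}$)
$l{\left(q,j \right)} = -45 - 37 j$
$y{\left(-4 \right)} l{\left(X{\left(1 \right)},-49 \right)} = 2 \left(-45 - -1813\right) = 2 \left(-45 + 1813\right) = 2 \cdot 1768 = 3536$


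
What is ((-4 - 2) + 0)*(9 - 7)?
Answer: -12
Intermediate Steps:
((-4 - 2) + 0)*(9 - 7) = (-6 + 0)*2 = -6*2 = -12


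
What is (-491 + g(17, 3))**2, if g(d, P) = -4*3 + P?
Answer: 250000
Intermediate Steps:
g(d, P) = -12 + P
(-491 + g(17, 3))**2 = (-491 + (-12 + 3))**2 = (-491 - 9)**2 = (-500)**2 = 250000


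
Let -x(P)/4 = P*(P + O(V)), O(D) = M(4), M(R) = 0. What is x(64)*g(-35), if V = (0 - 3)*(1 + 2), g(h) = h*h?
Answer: -20070400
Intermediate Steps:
g(h) = h²
V = -9 (V = -3*3 = -9)
O(D) = 0
x(P) = -4*P² (x(P) = -4*P*(P + 0) = -4*P*P = -4*P²)
x(64)*g(-35) = -4*64²*(-35)² = -4*4096*1225 = -16384*1225 = -20070400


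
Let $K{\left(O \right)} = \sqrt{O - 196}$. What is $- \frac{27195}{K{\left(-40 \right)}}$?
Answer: $\frac{27195 i \sqrt{59}}{118} \approx 1770.2 i$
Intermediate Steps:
$K{\left(O \right)} = \sqrt{-196 + O}$
$- \frac{27195}{K{\left(-40 \right)}} = - \frac{27195}{\sqrt{-196 - 40}} = - \frac{27195}{\sqrt{-236}} = - \frac{27195}{2 i \sqrt{59}} = - 27195 \left(- \frac{i \sqrt{59}}{118}\right) = \frac{27195 i \sqrt{59}}{118}$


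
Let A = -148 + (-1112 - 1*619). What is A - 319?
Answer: -2198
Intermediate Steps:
A = -1879 (A = -148 + (-1112 - 619) = -148 - 1731 = -1879)
A - 319 = -1879 - 319 = -2198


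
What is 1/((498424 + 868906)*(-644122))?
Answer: -1/880727334260 ≈ -1.1354e-12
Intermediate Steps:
1/((498424 + 868906)*(-644122)) = -1/644122/1367330 = (1/1367330)*(-1/644122) = -1/880727334260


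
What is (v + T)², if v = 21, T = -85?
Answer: 4096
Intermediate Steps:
(v + T)² = (21 - 85)² = (-64)² = 4096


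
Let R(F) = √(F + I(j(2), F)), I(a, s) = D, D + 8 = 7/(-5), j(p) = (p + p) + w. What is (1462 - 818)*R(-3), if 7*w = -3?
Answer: 644*I*√310/5 ≈ 2267.8*I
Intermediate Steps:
w = -3/7 (w = (⅐)*(-3) = -3/7 ≈ -0.42857)
j(p) = -3/7 + 2*p (j(p) = (p + p) - 3/7 = 2*p - 3/7 = -3/7 + 2*p)
D = -47/5 (D = -8 + 7/(-5) = -8 + 7*(-⅕) = -8 - 7/5 = -47/5 ≈ -9.4000)
I(a, s) = -47/5
R(F) = √(-47/5 + F) (R(F) = √(F - 47/5) = √(-47/5 + F))
(1462 - 818)*R(-3) = (1462 - 818)*(√(-235 + 25*(-3))/5) = 644*(√(-235 - 75)/5) = 644*(√(-310)/5) = 644*((I*√310)/5) = 644*(I*√310/5) = 644*I*√310/5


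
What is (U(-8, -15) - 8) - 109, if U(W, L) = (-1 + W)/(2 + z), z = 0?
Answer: -243/2 ≈ -121.50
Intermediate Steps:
U(W, L) = -½ + W/2 (U(W, L) = (-1 + W)/(2 + 0) = (-1 + W)/2 = (-1 + W)*(½) = -½ + W/2)
(U(-8, -15) - 8) - 109 = ((-½ + (½)*(-8)) - 8) - 109 = ((-½ - 4) - 8) - 109 = (-9/2 - 8) - 109 = -25/2 - 109 = -243/2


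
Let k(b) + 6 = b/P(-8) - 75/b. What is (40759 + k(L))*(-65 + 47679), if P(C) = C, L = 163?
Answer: 1264502686601/652 ≈ 1.9394e+9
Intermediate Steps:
k(b) = -6 - 75/b - b/8 (k(b) = -6 + (b/(-8) - 75/b) = -6 + (b*(-⅛) - 75/b) = -6 + (-b/8 - 75/b) = -6 + (-75/b - b/8) = -6 - 75/b - b/8)
(40759 + k(L))*(-65 + 47679) = (40759 + (-6 - 75/163 - ⅛*163))*(-65 + 47679) = (40759 + (-6 - 75*1/163 - 163/8))*47614 = (40759 + (-6 - 75/163 - 163/8))*47614 = (40759 - 34993/1304)*47614 = (53114743/1304)*47614 = 1264502686601/652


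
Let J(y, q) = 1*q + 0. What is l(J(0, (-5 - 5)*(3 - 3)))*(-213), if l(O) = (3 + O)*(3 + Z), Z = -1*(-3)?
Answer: -3834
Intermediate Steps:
Z = 3
J(y, q) = q (J(y, q) = q + 0 = q)
l(O) = 18 + 6*O (l(O) = (3 + O)*(3 + 3) = (3 + O)*6 = 18 + 6*O)
l(J(0, (-5 - 5)*(3 - 3)))*(-213) = (18 + 6*((-5 - 5)*(3 - 3)))*(-213) = (18 + 6*(-10*0))*(-213) = (18 + 6*0)*(-213) = (18 + 0)*(-213) = 18*(-213) = -3834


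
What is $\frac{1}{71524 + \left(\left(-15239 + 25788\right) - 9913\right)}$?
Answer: $\frac{1}{72160} \approx 1.3858 \cdot 10^{-5}$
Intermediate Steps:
$\frac{1}{71524 + \left(\left(-15239 + 25788\right) - 9913\right)} = \frac{1}{71524 + \left(10549 - 9913\right)} = \frac{1}{71524 + 636} = \frac{1}{72160}$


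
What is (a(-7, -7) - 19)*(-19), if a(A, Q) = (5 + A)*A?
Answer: 95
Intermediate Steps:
a(A, Q) = A*(5 + A)
(a(-7, -7) - 19)*(-19) = (-7*(5 - 7) - 19)*(-19) = (-7*(-2) - 19)*(-19) = (14 - 19)*(-19) = -5*(-19) = 95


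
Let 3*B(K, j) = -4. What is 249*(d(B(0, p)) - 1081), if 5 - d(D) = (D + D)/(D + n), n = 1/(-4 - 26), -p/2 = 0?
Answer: -11004804/41 ≈ -2.6841e+5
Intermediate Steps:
p = 0 (p = -2*0 = 0)
B(K, j) = -4/3 (B(K, j) = (⅓)*(-4) = -4/3)
n = -1/30 (n = 1/(-30) = -1/30 ≈ -0.033333)
d(D) = 5 - 2*D/(-1/30 + D) (d(D) = 5 - (D + D)/(D - 1/30) = 5 - 2*D/(-1/30 + D))
249*(d(B(0, p)) - 1081) = 249*(5*(-1 + 18*(-4/3))/(-1 + 30*(-4/3)) - 1081) = 249*(5*(-1 - 24)/(-1 - 40) - 1081) = 249*(5*(-25)/(-41) - 1081) = 249*(5*(-1/41)*(-25) - 1081) = 249*(125/41 - 1081) = 249*(-44196/41) = -11004804/41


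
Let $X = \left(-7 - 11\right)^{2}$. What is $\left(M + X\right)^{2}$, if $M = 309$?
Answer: $400689$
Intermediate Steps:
$X = 324$ ($X = \left(-18\right)^{2} = 324$)
$\left(M + X\right)^{2} = \left(309 + 324\right)^{2} = 633^{2} = 400689$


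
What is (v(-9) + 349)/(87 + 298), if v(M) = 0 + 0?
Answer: 349/385 ≈ 0.90649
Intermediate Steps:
v(M) = 0
(v(-9) + 349)/(87 + 298) = (0 + 349)/(87 + 298) = 349/385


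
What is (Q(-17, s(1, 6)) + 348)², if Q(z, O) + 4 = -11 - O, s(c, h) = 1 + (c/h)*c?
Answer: 3964081/36 ≈ 1.1011e+5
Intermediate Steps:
s(c, h) = 1 + c²/h
Q(z, O) = -15 - O (Q(z, O) = -4 + (-11 - O) = -15 - O)
(Q(-17, s(1, 6)) + 348)² = ((-15 - (6 + 1²)/6) + 348)² = ((-15 - (6 + 1)/6) + 348)² = ((-15 - 7/6) + 348)² = (-97/6 + 348)² = (1991/6)² = 3964081/36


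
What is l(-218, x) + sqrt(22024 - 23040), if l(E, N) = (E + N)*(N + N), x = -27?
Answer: 13230 + 2*I*sqrt(254) ≈ 13230.0 + 31.875*I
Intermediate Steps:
l(E, N) = 2*N*(E + N) (l(E, N) = (E + N)*(2*N) = 2*N*(E + N))
l(-218, x) + sqrt(22024 - 23040) = 2*(-27)*(-218 - 27) + sqrt(22024 - 23040) = 2*(-27)*(-245) + sqrt(-1016) = 13230 + 2*I*sqrt(254)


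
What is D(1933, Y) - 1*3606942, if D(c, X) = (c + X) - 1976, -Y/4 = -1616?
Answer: -3600521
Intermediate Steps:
Y = 6464 (Y = -4*(-1616) = 6464)
D(c, X) = -1976 + X + c (D(c, X) = (X + c) - 1976 = -1976 + X + c)
D(1933, Y) - 1*3606942 = (-1976 + 6464 + 1933) - 1*3606942 = 6421 - 3606942 = -3600521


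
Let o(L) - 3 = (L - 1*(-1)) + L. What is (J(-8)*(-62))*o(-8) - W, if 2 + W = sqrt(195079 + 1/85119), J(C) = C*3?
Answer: -17854 - sqrt(1413394985768838)/85119 ≈ -18296.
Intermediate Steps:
J(C) = 3*C
W = -2 + sqrt(1413394985768838)/85119 (W = -2 + sqrt(195079 + 1/85119) = -2 + sqrt(16604929402/85119) = -2 + sqrt(1413394985768838)/85119 ≈ 439.68)
o(L) = 4 + 2*L (o(L) = 3 + ((L - 1*(-1)) + L) = 3 + ((L + 1) + L) = 3 + ((1 + L) + L) = 3 + (1 + 2*L) = 4 + 2*L)
(J(-8)*(-62))*o(-8) - W = ((3*(-8))*(-62))*(4 + 2*(-8)) - (-2 + sqrt(1413394985768838)/85119) = (-24*(-62))*(4 - 16) + (2 - sqrt(1413394985768838)/85119) = 1488*(-12) + (2 - sqrt(1413394985768838)/85119) = -17856 + (2 - sqrt(1413394985768838)/85119) = -17854 - sqrt(1413394985768838)/85119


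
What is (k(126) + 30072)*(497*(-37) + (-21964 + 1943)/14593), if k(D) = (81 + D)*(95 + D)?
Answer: -20347597951662/14593 ≈ -1.3943e+9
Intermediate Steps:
(k(126) + 30072)*(497*(-37) + (-21964 + 1943)/14593) = ((7695 + 126**2 + 176*126) + 30072)*(497*(-37) + (-21964 + 1943)/14593) = ((7695 + 15876 + 22176) + 30072)*(-18389 - 20021*1/14593) = (45747 + 30072)*(-18389 - 20021/14593) = 75819*(-268370698/14593) = -20347597951662/14593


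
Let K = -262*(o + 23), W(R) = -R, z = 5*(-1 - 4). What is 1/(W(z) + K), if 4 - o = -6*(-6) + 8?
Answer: 1/4479 ≈ 0.00022326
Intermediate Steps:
z = -25 (z = 5*(-5) = -25)
o = -40 (o = 4 - (-6*(-6) + 8) = 4 - (36 + 8) = 4 - 1*44 = 4 - 44 = -40)
K = 4454 (K = -262*(-40 + 23) = -262*(-17) = 4454)
1/(W(z) + K) = 1/(-1*(-25) + 4454) = 1/(25 + 4454) = 1/4479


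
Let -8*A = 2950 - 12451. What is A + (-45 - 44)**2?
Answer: 72869/8 ≈ 9108.6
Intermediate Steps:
A = 9501/8 (A = -(2950 - 12451)/8 = -1/8*(-9501) = 9501/8 ≈ 1187.6)
A + (-45 - 44)**2 = 9501/8 + (-45 - 44)**2 = 9501/8 + (-89)**2 = 9501/8 + 7921 = 72869/8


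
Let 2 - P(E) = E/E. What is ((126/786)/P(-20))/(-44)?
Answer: -21/5764 ≈ -0.0036433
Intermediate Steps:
P(E) = 1 (P(E) = 2 - E/E = 2 - 1*1 = 2 - 1 = 1)
((126/786)/P(-20))/(-44) = ((126/786)/1)/(-44) = ((126*(1/786))*1)*(-1/44) = ((21/131)*1)*(-1/44) = (21/131)*(-1/44) = -21/5764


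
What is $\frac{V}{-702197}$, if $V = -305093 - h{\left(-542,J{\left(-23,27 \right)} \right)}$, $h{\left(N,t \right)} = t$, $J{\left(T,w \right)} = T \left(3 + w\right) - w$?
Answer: $\frac{304376}{702197} \approx 0.43346$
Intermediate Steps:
$J{\left(T,w \right)} = - w + T \left(3 + w\right)$
$V = -304376$ ($V = -305093 - \left(\left(-1\right) 27 + 3 \left(-23\right) - 621\right) = -305093 - \left(-27 - 69 - 621\right) = -305093 - -717 = -305093 + 717 = -304376$)
$\frac{V}{-702197} = - \frac{304376}{-702197} = \left(-304376\right) \left(- \frac{1}{702197}\right) = \frac{304376}{702197}$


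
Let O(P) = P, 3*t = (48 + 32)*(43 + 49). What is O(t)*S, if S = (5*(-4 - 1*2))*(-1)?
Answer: 73600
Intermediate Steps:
t = 7360/3 (t = ((48 + 32)*(43 + 49))/3 = (80*92)/3 = (1/3)*7360 = 7360/3 ≈ 2453.3)
S = 30 (S = (5*(-4 - 2))*(-1) = (5*(-6))*(-1) = -30*(-1) = 30)
O(t)*S = (7360/3)*30 = 73600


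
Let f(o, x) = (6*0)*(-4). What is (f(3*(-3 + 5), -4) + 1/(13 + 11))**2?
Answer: 1/576 ≈ 0.0017361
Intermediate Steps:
f(o, x) = 0 (f(o, x) = 0*(-4) = 0)
(f(3*(-3 + 5), -4) + 1/(13 + 11))**2 = (0 + 1/(13 + 11))**2 = (0 + 1/24)**2 = (1/24)**2 = 1/576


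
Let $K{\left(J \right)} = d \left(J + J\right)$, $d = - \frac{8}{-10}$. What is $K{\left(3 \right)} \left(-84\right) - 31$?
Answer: $- \frac{2171}{5} \approx -434.2$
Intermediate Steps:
$d = \frac{4}{5}$ ($d = \left(-8\right) \left(- \frac{1}{10}\right) = \frac{4}{5} \approx 0.8$)
$K{\left(J \right)} = \frac{8 J}{5}$ ($K{\left(J \right)} = \frac{4 \left(J + J\right)}{5} = \frac{4 \cdot 2 J}{5} = \frac{8 J}{5}$)
$K{\left(3 \right)} \left(-84\right) - 31 = \frac{8}{5} \cdot 3 \left(-84\right) - 31 = \frac{24}{5} \left(-84\right) - 31 = - \frac{2016}{5} - 31 = - \frac{2171}{5}$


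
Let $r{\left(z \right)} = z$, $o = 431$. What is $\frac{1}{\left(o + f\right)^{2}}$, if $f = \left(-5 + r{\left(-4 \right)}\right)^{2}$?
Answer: $\frac{1}{262144} \approx 3.8147 \cdot 10^{-6}$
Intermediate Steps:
$f = 81$ ($f = \left(-5 - 4\right)^{2} = \left(-9\right)^{2} = 81$)
$\frac{1}{\left(o + f\right)^{2}} = \frac{1}{\left(431 + 81\right)^{2}} = \frac{1}{512^{2}} = \frac{1}{262144}$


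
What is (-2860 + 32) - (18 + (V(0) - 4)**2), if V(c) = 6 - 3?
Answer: -2847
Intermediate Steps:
V(c) = 3
(-2860 + 32) - (18 + (V(0) - 4)**2) = (-2860 + 32) - (18 + (3 - 4)**2) = -2828 - (18 + (-1)**2) = -2828 - (18 + 1) = -2828 - 1*19 = -2828 - 19 = -2847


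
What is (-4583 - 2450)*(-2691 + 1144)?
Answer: 10880051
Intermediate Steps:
(-4583 - 2450)*(-2691 + 1144) = -7033*(-1547) = 10880051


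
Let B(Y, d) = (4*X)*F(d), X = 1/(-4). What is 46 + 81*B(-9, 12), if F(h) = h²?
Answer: -11618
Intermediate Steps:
X = -¼ (X = 1*(-¼) = -¼ ≈ -0.25000)
B(Y, d) = -d² (B(Y, d) = (4*(-¼))*d² = -d²)
46 + 81*B(-9, 12) = 46 + 81*(-1*12²) = 46 + 81*(-1*144) = 46 + 81*(-144) = 46 - 11664 = -11618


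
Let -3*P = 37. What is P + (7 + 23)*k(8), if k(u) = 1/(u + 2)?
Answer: -28/3 ≈ -9.3333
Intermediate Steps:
k(u) = 1/(2 + u)
P = -37/3 (P = -⅓*37 = -37/3 ≈ -12.333)
P + (7 + 23)*k(8) = -37/3 + (7 + 23)/(2 + 8) = -37/3 + 30/10 = -37/3 + 30*(⅒) = -37/3 + 3 = -28/3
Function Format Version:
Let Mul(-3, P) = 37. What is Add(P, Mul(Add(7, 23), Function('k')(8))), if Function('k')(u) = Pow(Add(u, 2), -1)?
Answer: Rational(-28, 3) ≈ -9.3333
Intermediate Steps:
Function('k')(u) = Pow(Add(2, u), -1)
P = Rational(-37, 3) (P = Mul(Rational(-1, 3), 37) = Rational(-37, 3) ≈ -12.333)
Add(P, Mul(Add(7, 23), Function('k')(8))) = Add(Rational(-37, 3), Mul(Add(7, 23), Pow(Add(2, 8), -1))) = Add(Rational(-37, 3), Mul(30, Pow(10, -1))) = Add(Rational(-37, 3), Mul(30, Rational(1, 10))) = Add(Rational(-37, 3), 3) = Rational(-28, 3)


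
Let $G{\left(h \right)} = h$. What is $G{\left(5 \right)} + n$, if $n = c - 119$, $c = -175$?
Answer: $-289$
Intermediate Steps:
$n = -294$ ($n = -175 - 119 = -294$)
$G{\left(5 \right)} + n = 5 - 294 = -289$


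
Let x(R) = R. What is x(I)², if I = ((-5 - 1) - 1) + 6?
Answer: 1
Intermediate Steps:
I = -1 (I = (-6 - 1) + 6 = -7 + 6 = -1)
x(I)² = (-1)² = 1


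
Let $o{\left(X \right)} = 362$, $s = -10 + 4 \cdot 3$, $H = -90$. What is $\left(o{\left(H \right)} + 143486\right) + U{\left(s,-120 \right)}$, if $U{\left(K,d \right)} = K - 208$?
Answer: $143642$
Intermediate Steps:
$s = 2$ ($s = -10 + 12 = 2$)
$U{\left(K,d \right)} = -208 + K$ ($U{\left(K,d \right)} = K - 208 = -208 + K$)
$\left(o{\left(H \right)} + 143486\right) + U{\left(s,-120 \right)} = \left(362 + 143486\right) + \left(-208 + 2\right) = 143848 - 206 = 143642$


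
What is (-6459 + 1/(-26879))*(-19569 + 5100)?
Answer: 2511984243678/26879 ≈ 9.3455e+7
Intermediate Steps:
(-6459 + 1/(-26879))*(-19569 + 5100) = (-6459 - 1/26879)*(-14469) = -173611462/26879*(-14469) = 2511984243678/26879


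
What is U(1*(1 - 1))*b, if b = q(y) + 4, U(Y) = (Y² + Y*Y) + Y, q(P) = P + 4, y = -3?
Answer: 0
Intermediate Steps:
q(P) = 4 + P
U(Y) = Y + 2*Y² (U(Y) = (Y² + Y²) + Y = 2*Y² + Y = Y + 2*Y²)
b = 5 (b = (4 - 3) + 4 = 1 + 4 = 5)
U(1*(1 - 1))*b = ((1*(1 - 1))*(1 + 2*(1*(1 - 1))))*5 = ((1*0)*(1 + 2*(1*0)))*5 = (0*(1 + 2*0))*5 = (0*(1 + 0))*5 = (0*1)*5 = 0*5 = 0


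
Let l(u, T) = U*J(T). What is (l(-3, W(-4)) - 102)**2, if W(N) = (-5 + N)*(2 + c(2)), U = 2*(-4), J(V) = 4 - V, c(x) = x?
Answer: 178084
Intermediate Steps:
U = -8
W(N) = -20 + 4*N (W(N) = (-5 + N)*(2 + 2) = (-5 + N)*4 = -20 + 4*N)
l(u, T) = -32 + 8*T (l(u, T) = -8*(4 - T) = -32 + 8*T)
(l(-3, W(-4)) - 102)**2 = ((-32 + 8*(-20 + 4*(-4))) - 102)**2 = ((-32 + 8*(-20 - 16)) - 102)**2 = ((-32 + 8*(-36)) - 102)**2 = ((-32 - 288) - 102)**2 = (-320 - 102)**2 = (-422)**2 = 178084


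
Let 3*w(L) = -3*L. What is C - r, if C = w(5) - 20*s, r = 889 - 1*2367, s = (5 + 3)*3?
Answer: 993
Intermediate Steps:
w(L) = -L (w(L) = (-3*L)/3 = -L)
s = 24 (s = 8*3 = 24)
r = -1478 (r = 889 - 2367 = -1478)
C = -485 (C = -1*5 - 20*24 = -5 - 480 = -485)
C - r = -485 - 1*(-1478) = -485 + 1478 = 993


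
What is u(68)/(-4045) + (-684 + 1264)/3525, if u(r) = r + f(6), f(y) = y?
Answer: 16682/114069 ≈ 0.14624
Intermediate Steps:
u(r) = 6 + r (u(r) = r + 6 = 6 + r)
u(68)/(-4045) + (-684 + 1264)/3525 = (6 + 68)/(-4045) + (-684 + 1264)/3525 = 74*(-1/4045) + 580*(1/3525) = -74/4045 + 116/705 = 16682/114069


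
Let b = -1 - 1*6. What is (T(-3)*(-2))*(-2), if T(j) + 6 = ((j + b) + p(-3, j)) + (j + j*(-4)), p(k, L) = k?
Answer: -40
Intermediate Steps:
b = -7 (b = -1 - 6 = -7)
T(j) = -16 - 2*j (T(j) = -6 + (((j - 7) - 3) + (j + j*(-4))) = -6 + (((-7 + j) - 3) + (j - 4*j)) = -6 + ((-10 + j) - 3*j) = -6 + (-10 - 2*j) = -16 - 2*j)
(T(-3)*(-2))*(-2) = ((-16 - 2*(-3))*(-2))*(-2) = ((-16 + 6)*(-2))*(-2) = -10*(-2)*(-2) = 20*(-2) = -40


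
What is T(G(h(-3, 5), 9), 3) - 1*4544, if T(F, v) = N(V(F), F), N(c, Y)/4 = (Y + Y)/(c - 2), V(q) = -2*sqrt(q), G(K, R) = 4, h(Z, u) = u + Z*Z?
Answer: -13648/3 ≈ -4549.3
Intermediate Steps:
h(Z, u) = u + Z**2
N(c, Y) = 8*Y/(-2 + c) (N(c, Y) = 4*((Y + Y)/(c - 2)) = 4*((2*Y)/(-2 + c)) = 4*(2*Y/(-2 + c)) = 8*Y/(-2 + c))
T(F, v) = 8*F/(-2 - 2*sqrt(F))
T(G(h(-3, 5), 9), 3) - 1*4544 = -4*4/(1 + sqrt(4)) - 1*4544 = -4*4/(1 + 2) - 4544 = -4*4/3 - 4544 = -4*4*1/3 - 4544 = -16/3 - 4544 = -13648/3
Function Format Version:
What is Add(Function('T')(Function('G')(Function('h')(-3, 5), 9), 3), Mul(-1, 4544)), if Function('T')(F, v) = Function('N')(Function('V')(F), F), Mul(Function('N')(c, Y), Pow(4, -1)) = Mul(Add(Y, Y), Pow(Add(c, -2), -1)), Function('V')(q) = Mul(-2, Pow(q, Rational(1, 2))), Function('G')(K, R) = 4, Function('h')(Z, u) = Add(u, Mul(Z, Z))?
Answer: Rational(-13648, 3) ≈ -4549.3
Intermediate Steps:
Function('h')(Z, u) = Add(u, Pow(Z, 2))
Function('N')(c, Y) = Mul(8, Y, Pow(Add(-2, c), -1)) (Function('N')(c, Y) = Mul(4, Mul(Add(Y, Y), Pow(Add(c, -2), -1))) = Mul(4, Mul(Mul(2, Y), Pow(Add(-2, c), -1))) = Mul(4, Mul(2, Y, Pow(Add(-2, c), -1))) = Mul(8, Y, Pow(Add(-2, c), -1)))
Function('T')(F, v) = Mul(8, F, Pow(Add(-2, Mul(-2, Pow(F, Rational(1, 2)))), -1))
Add(Function('T')(Function('G')(Function('h')(-3, 5), 9), 3), Mul(-1, 4544)) = Add(Mul(-4, 4, Pow(Add(1, Pow(4, Rational(1, 2))), -1)), Mul(-1, 4544)) = Add(Mul(-4, 4, Pow(Add(1, 2), -1)), -4544) = Add(Mul(-4, 4, Pow(3, -1)), -4544) = Add(Mul(-4, 4, Rational(1, 3)), -4544) = Add(Rational(-16, 3), -4544) = Rational(-13648, 3)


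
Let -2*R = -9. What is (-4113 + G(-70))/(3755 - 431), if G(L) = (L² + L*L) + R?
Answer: 11383/6648 ≈ 1.7122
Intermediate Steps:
R = 9/2 (R = -½*(-9) = 9/2 ≈ 4.5000)
G(L) = 9/2 + 2*L² (G(L) = (L² + L*L) + 9/2 = (L² + L²) + 9/2 = 2*L² + 9/2 = 9/2 + 2*L²)
(-4113 + G(-70))/(3755 - 431) = (-4113 + (9/2 + 2*(-70)²))/(3755 - 431) = (-4113 + (9/2 + 2*4900))/3324 = (-4113 + (9/2 + 9800))*(1/3324) = (-4113 + 19609/2)*(1/3324) = (11383/2)*(1/3324) = 11383/6648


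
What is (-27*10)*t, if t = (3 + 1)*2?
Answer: -2160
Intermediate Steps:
t = 8 (t = 4*2 = 8)
(-27*10)*t = -27*10*8 = -270*8 = -2160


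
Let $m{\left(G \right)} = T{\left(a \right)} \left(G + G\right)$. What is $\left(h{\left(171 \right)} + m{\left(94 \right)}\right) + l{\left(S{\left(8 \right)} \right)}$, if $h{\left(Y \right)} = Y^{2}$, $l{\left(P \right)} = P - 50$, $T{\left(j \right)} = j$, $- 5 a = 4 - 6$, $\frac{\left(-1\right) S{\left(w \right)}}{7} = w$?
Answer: $\frac{146051}{5} \approx 29210.0$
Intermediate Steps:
$S{\left(w \right)} = - 7 w$
$a = \frac{2}{5}$ ($a = - \frac{4 - 6}{5} = \left(- \frac{1}{5}\right) \left(-2\right) = \frac{2}{5} \approx 0.4$)
$l{\left(P \right)} = -50 + P$
$m{\left(G \right)} = \frac{4 G}{5}$ ($m{\left(G \right)} = \frac{2 \left(G + G\right)}{5} = \frac{2 \cdot 2 G}{5} = \frac{4 G}{5}$)
$\left(h{\left(171 \right)} + m{\left(94 \right)}\right) + l{\left(S{\left(8 \right)} \right)} = \left(171^{2} + \frac{4}{5} \cdot 94\right) - 106 = \left(29241 + \frac{376}{5}\right) - 106 = \frac{146581}{5} - 106 = \frac{146051}{5}$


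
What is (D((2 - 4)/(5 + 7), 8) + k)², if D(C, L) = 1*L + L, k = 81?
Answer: 9409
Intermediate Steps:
D(C, L) = 2*L (D(C, L) = L + L = 2*L)
(D((2 - 4)/(5 + 7), 8) + k)² = (2*8 + 81)² = (16 + 81)² = 97² = 9409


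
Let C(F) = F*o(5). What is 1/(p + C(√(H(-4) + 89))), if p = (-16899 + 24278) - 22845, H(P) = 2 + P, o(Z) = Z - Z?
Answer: -1/15466 ≈ -6.4658e-5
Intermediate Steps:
o(Z) = 0
p = -15466 (p = 7379 - 22845 = -15466)
C(F) = 0 (C(F) = F*0 = 0)
1/(p + C(√(H(-4) + 89))) = 1/(-15466 + 0) = 1/(-15466) = -1/15466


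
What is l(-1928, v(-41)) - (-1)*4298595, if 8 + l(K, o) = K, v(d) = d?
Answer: 4296659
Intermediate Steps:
l(K, o) = -8 + K
l(-1928, v(-41)) - (-1)*4298595 = (-8 - 1928) - (-1)*4298595 = -1936 - 1*(-4298595) = -1936 + 4298595 = 4296659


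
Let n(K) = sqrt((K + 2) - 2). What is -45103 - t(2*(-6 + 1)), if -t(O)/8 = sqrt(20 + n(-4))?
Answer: -45103 + 8*sqrt(20 + 2*I) ≈ -45067.0 + 1.7866*I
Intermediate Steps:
n(K) = sqrt(K) (n(K) = sqrt((2 + K) - 2) = sqrt(K))
t(O) = -8*sqrt(20 + 2*I) (t(O) = -8*sqrt(20 + sqrt(-4)) = -8*sqrt(20 + 2*I))
-45103 - t(2*(-6 + 1)) = -45103 - (-8)*sqrt(20 + 2*I) = -45103 + 8*sqrt(20 + 2*I)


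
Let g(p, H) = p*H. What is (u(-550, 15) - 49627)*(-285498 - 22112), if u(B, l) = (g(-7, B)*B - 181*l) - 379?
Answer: 667581681810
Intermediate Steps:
g(p, H) = H*p
u(B, l) = -379 - 181*l - 7*B**2 (u(B, l) = ((B*(-7))*B - 181*l) - 379 = ((-7*B)*B - 181*l) - 379 = (-7*B**2 - 181*l) - 379 = (-181*l - 7*B**2) - 379 = -379 - 181*l - 7*B**2)
(u(-550, 15) - 49627)*(-285498 - 22112) = ((-379 - 181*15 - 7*(-550)**2) - 49627)*(-285498 - 22112) = ((-379 - 2715 - 7*302500) - 49627)*(-307610) = ((-379 - 2715 - 2117500) - 49627)*(-307610) = (-2120594 - 49627)*(-307610) = -2170221*(-307610) = 667581681810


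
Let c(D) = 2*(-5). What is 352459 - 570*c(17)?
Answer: 358159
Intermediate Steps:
c(D) = -10
352459 - 570*c(17) = 352459 - 570*(-10) = 352459 + 5700 = 358159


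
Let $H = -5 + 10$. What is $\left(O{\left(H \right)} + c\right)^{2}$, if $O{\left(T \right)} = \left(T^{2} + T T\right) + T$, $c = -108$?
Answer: $2809$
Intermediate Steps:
$H = 5$
$O{\left(T \right)} = T + 2 T^{2}$ ($O{\left(T \right)} = \left(T^{2} + T^{2}\right) + T = 2 T^{2} + T = T + 2 T^{2}$)
$\left(O{\left(H \right)} + c\right)^{2} = \left(5 \left(1 + 2 \cdot 5\right) - 108\right)^{2} = \left(5 \left(1 + 10\right) - 108\right)^{2} = \left(5 \cdot 11 - 108\right)^{2} = \left(55 - 108\right)^{2} = \left(-53\right)^{2} = 2809$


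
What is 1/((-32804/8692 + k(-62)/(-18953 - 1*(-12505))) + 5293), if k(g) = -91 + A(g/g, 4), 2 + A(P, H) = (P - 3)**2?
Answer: 14011504/74110204021 ≈ 0.00018906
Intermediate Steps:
A(P, H) = -2 + (-3 + P)**2 (A(P, H) = -2 + (P - 3)**2 = -2 + (-3 + P)**2)
k(g) = -89 (k(g) = -91 + (-2 + (-3 + g/g)**2) = -91 + (-2 + (-3 + 1)**2) = -91 + (-2 + (-2)**2) = -91 + (-2 + 4) = -91 + 2 = -89)
1/((-32804/8692 + k(-62)/(-18953 - 1*(-12505))) + 5293) = 1/((-32804/8692 - 89/(-18953 - 1*(-12505))) + 5293) = 1/((-32804*1/8692 - 89/(-18953 + 12505)) + 5293) = 1/((-8201/2173 - 89/(-6448)) + 5293) = 1/((-8201/2173 - 89*(-1/6448)) + 5293) = 1/((-8201/2173 + 89/6448) + 5293) = 1/(-52686651/14011504 + 5293) = 1/(74110204021/14011504) = 14011504/74110204021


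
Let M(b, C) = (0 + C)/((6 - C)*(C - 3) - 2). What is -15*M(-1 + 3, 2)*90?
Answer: 450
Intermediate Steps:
M(b, C) = C/(-2 + (-3 + C)*(6 - C)) (M(b, C) = C/((6 - C)*(-3 + C) - 2) = C/((-3 + C)*(6 - C) - 2) = C/(-2 + (-3 + C)*(6 - C)))
-15*M(-1 + 3, 2)*90 = -(-15)*2/(20 + 2² - 9*2)*90 = -(-15)*2/(20 + 4 - 18)*90 = -(-15)*2/6*90 = -15*(-⅓)*90 = 5*90 = 450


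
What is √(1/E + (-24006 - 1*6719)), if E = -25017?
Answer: I*√19229250154542/25017 ≈ 175.29*I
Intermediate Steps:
√(1/E + (-24006 - 1*6719)) = √(1/(-25017) + (-24006 - 1*6719)) = √(-1/25017 + (-24006 - 6719)) = √(-1/25017 - 30725) = √(-768647326/25017) = I*√19229250154542/25017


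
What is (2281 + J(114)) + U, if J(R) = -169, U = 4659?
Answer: 6771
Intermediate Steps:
(2281 + J(114)) + U = (2281 - 169) + 4659 = 2112 + 4659 = 6771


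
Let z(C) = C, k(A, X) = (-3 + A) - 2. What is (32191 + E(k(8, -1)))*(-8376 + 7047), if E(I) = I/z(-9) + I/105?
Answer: -1497350189/35 ≈ -4.2781e+7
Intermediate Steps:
k(A, X) = -5 + A
E(I) = -32*I/315 (E(I) = I/(-9) + I/105 = I*(-⅑) + I*(1/105) = -I/9 + I/105 = -32*I/315)
(32191 + E(k(8, -1)))*(-8376 + 7047) = (32191 - 32*(-5 + 8)/315)*(-8376 + 7047) = (32191 - 32/315*3)*(-1329) = (32191 - 32/105)*(-1329) = (3380023/105)*(-1329) = -1497350189/35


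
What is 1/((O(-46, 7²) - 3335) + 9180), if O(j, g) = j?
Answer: 1/5799 ≈ 0.00017244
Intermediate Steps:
1/((O(-46, 7²) - 3335) + 9180) = 1/((-46 - 3335) + 9180) = 1/(-3381 + 9180) = 1/5799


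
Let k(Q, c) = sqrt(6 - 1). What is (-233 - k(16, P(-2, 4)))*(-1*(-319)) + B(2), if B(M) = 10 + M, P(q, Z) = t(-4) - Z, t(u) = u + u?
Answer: -74315 - 319*sqrt(5) ≈ -75028.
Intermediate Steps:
t(u) = 2*u
P(q, Z) = -8 - Z (P(q, Z) = 2*(-4) - Z = -8 - Z)
k(Q, c) = sqrt(5)
(-233 - k(16, P(-2, 4)))*(-1*(-319)) + B(2) = (-233 - sqrt(5))*(-1*(-319)) + (10 + 2) = (-233 - sqrt(5))*319 + 12 = (-74327 - 319*sqrt(5)) + 12 = -74315 - 319*sqrt(5)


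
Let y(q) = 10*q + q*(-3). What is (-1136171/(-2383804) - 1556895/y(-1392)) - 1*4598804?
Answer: -8901359464496225/1935648848 ≈ -4.5986e+6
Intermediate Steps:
y(q) = 7*q (y(q) = 10*q - 3*q = 7*q)
(-1136171/(-2383804) - 1556895/y(-1392)) - 1*4598804 = (-1136171/(-2383804) - 1556895/(7*(-1392))) - 1*4598804 = (-1136171*(-1/2383804) - 1556895/(-9744)) - 4598804 = (1136171/2383804 - 1556895*(-1/9744)) - 4598804 = (1136171/2383804 + 518965/3248) - 4598804 = 310200281567/1935648848 - 4598804 = -8901359464496225/1935648848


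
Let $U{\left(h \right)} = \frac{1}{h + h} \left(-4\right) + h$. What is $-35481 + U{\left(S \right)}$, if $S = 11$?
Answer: $- \frac{390172}{11} \approx -35470.0$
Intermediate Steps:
$U{\left(h \right)} = h - \frac{2}{h}$ ($U{\left(h \right)} = \frac{1}{2 h} \left(-4\right) + h = - \frac{2}{h} + h = h - \frac{2}{h}$)
$-35481 + U{\left(S \right)} = -35481 + \left(11 - \frac{2}{11}\right) = -35481 + \frac{119}{11} = - \frac{390172}{11}$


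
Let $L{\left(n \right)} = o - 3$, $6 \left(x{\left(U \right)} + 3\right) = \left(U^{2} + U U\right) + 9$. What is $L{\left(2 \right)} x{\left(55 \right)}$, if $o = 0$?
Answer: $- \frac{6041}{2} \approx -3020.5$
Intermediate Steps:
$x{\left(U \right)} = - \frac{3}{2} + \frac{U^{2}}{3}$ ($x{\left(U \right)} = -3 + \frac{\left(U^{2} + U U\right) + 9}{6} = -3 + \frac{\left(U^{2} + U^{2}\right) + 9}{6} = -3 + \frac{2 U^{2} + 9}{6} = -3 + \frac{9 + 2 U^{2}}{6} = -3 + \left(\frac{3}{2} + \frac{U^{2}}{3}\right) = - \frac{3}{2} + \frac{U^{2}}{3}$)
$L{\left(n \right)} = -3$ ($L{\left(n \right)} = 0 - 3 = -3$)
$L{\left(2 \right)} x{\left(55 \right)} = - 3 \left(- \frac{3}{2} + \frac{55^{2}}{3}\right) = - 3 \left(- \frac{3}{2} + \frac{1}{3} \cdot 3025\right) = - 3 \left(- \frac{3}{2} + \frac{3025}{3}\right) = \left(-3\right) \frac{6041}{6} = - \frac{6041}{2}$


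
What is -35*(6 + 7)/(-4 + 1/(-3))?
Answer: 105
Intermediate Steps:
-35*(6 + 7)/(-4 + 1/(-3)) = -455/(-4 - ⅓) = -455/(-13/3) = -455*(-3)/13 = -35*(-3) = 105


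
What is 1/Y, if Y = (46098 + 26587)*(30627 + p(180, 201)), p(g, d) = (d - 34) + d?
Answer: 1/2252871575 ≈ 4.4388e-10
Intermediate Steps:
p(g, d) = -34 + 2*d (p(g, d) = (-34 + d) + d = -34 + 2*d)
Y = 2252871575 (Y = (46098 + 26587)*(30627 + (-34 + 2*201)) = 72685*(30627 + (-34 + 402)) = 72685*(30627 + 368) = 72685*30995 = 2252871575)
1/Y = 1/2252871575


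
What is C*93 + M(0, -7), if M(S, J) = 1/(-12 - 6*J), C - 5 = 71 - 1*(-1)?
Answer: 214831/30 ≈ 7161.0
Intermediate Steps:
C = 77 (C = 5 + (71 - 1*(-1)) = 5 + (71 + 1) = 5 + 72 = 77)
C*93 + M(0, -7) = 77*93 - 1/(12 + 6*(-7)) = 7161 - 1/(12 - 42) = 7161 - 1/(-30) = 7161 - 1*(-1/30) = 7161 + 1/30 = 214831/30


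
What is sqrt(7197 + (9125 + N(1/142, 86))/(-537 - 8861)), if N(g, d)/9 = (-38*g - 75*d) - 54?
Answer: sqrt(801671148470981)/333629 ≈ 84.866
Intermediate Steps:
N(g, d) = -486 - 675*d - 342*g (N(g, d) = 9*((-38*g - 75*d) - 54) = 9*((-75*d - 38*g) - 54) = 9*(-54 - 75*d - 38*g) = -486 - 675*d - 342*g)
sqrt(7197 + (9125 + N(1/142, 86))/(-537 - 8861)) = sqrt(7197 + (9125 + (-486 - 675*86 - 342/142))/(-537 - 8861)) = sqrt(7197 + (9125 + (-486 - 58050 - 342*1/142))/(-9398)) = sqrt(7197 + (9125 + (-486 - 58050 - 171/71))*(-1/9398)) = sqrt(7197 + (9125 - 4156227/71)*(-1/9398)) = sqrt(7197 - 3508352/71*(-1/9398)) = sqrt(7197 + 1754176/333629) = sqrt(2402882089/333629) = sqrt(801671148470981)/333629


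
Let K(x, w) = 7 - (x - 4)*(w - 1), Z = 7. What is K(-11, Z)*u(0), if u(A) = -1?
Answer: -97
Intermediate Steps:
K(x, w) = 7 - (-1 + w)*(-4 + x) (K(x, w) = 7 - (-4 + x)*(-1 + w) = 7 - (-1 + w)*(-4 + x))
K(-11, Z)*u(0) = (3 - 11 + 4*7 - 1*7*(-11))*(-1) = (3 - 11 + 28 + 77)*(-1) = 97*(-1) = -97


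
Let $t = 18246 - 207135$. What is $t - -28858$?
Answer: $-160031$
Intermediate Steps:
$t = -188889$ ($t = 18246 - 207135 = -188889$)
$t - -28858 = -188889 - -28858 = -188889 + 28858 = -160031$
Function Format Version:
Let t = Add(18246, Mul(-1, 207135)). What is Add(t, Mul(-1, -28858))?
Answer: -160031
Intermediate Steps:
t = -188889 (t = Add(18246, -207135) = -188889)
Add(t, Mul(-1, -28858)) = Add(-188889, Mul(-1, -28858)) = Add(-188889, 28858) = -160031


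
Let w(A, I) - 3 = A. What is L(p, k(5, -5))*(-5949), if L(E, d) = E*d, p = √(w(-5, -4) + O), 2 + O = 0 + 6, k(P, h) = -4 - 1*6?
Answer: 59490*√2 ≈ 84132.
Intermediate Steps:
k(P, h) = -10 (k(P, h) = -4 - 6 = -10)
O = 4 (O = -2 + (0 + 6) = -2 + 6 = 4)
w(A, I) = 3 + A
p = √2 (p = √((3 - 5) + 4) = √(-2 + 4) = √2 ≈ 1.4142)
L(p, k(5, -5))*(-5949) = (√2*(-10))*(-5949) = -10*√2*(-5949) = 59490*√2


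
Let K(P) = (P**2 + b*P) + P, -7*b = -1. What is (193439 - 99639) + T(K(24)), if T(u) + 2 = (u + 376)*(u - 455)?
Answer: 11719486/49 ≈ 2.3917e+5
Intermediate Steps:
b = 1/7 (b = -1/7*(-1) = 1/7 ≈ 0.14286)
K(P) = P**2 + 8*P/7 (K(P) = (P**2 + P/7) + P = P**2 + 8*P/7)
T(u) = -2 + (-455 + u)*(376 + u) (T(u) = -2 + (u + 376)*(u - 455) = -2 + (376 + u)*(-455 + u) = -2 + (-455 + u)*(376 + u))
(193439 - 99639) + T(K(24)) = (193439 - 99639) + (-171082 + ((1/7)*24*(8 + 7*24))**2 - 79*24*(8 + 7*24)/7) = 93800 + (-171082 + ((1/7)*24*(8 + 168))**2 - 79*24*(8 + 168)/7) = 93800 + (-171082 + ((1/7)*24*176)**2 - 79*24*176/7) = 93800 + (-171082 + (4224/7)**2 - 79*4224/7) = 93800 + (-171082 + 17842176/49 - 333696/7) = 93800 + 7123286/49 = 11719486/49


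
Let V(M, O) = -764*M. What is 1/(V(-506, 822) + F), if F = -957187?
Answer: -1/570603 ≈ -1.7525e-6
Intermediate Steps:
1/(V(-506, 822) + F) = 1/(-764*(-506) - 957187) = 1/(386584 - 957187) = 1/(-570603) = -1/570603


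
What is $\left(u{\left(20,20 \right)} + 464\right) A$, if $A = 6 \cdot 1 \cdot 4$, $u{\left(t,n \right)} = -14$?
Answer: $10800$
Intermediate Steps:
$A = 24$ ($A = 6 \cdot 4 = 24$)
$\left(u{\left(20,20 \right)} + 464\right) A = \left(-14 + 464\right) 24 = 450 \cdot 24 = 10800$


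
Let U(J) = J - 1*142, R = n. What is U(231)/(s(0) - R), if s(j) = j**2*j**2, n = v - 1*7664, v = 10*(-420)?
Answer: 89/11864 ≈ 0.0075017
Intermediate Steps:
v = -4200
n = -11864 (n = -4200 - 1*7664 = -4200 - 7664 = -11864)
R = -11864
U(J) = -142 + J (U(J) = J - 142 = -142 + J)
s(j) = j**4
U(231)/(s(0) - R) = (-142 + 231)/(0**4 - 1*(-11864)) = 89/(0 + 11864) = 89/11864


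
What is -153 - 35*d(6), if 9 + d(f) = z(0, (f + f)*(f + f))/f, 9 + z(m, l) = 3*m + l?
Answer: -1251/2 ≈ -625.50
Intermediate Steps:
z(m, l) = -9 + l + 3*m (z(m, l) = -9 + (3*m + l) = -9 + (l + 3*m) = -9 + l + 3*m)
d(f) = -9 + (-9 + 4*f**2)/f (d(f) = -9 + (-9 + (f + f)*(f + f) + 3*0)/f = -9 + (-9 + (2*f)*(2*f) + 0)/f = -9 + (-9 + 4*f**2 + 0)/f = -9 + (-9 + 4*f**2)/f)
-153 - 35*d(6) = -153 - 35*(-9 - 9/6 + 4*6) = -153 - 35*(-9 - 9*1/6 + 24) = -153 - 35*(-9 - 3/2 + 24) = -153 - 35*27/2 = -153 - 945/2 = -1251/2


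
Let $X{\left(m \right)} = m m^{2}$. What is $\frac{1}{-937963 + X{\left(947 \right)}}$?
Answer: $\frac{1}{848340160} \approx 1.1788 \cdot 10^{-9}$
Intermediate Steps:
$X{\left(m \right)} = m^{3}$
$\frac{1}{-937963 + X{\left(947 \right)}} = \frac{1}{-937963 + 947^{3}} = \frac{1}{-937963 + 849278123} = \frac{1}{848340160}$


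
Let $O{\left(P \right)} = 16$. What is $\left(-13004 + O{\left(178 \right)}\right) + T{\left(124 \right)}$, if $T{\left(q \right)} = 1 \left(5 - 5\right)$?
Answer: $-12988$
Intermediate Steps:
$T{\left(q \right)} = 0$ ($T{\left(q \right)} = 1 \cdot 0 = 0$)
$\left(-13004 + O{\left(178 \right)}\right) + T{\left(124 \right)} = \left(-13004 + 16\right) + 0 = -12988 + 0 = -12988$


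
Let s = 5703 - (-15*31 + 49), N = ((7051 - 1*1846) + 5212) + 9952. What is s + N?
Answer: 26488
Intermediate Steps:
N = 20369 (N = ((7051 - 1846) + 5212) + 9952 = (5205 + 5212) + 9952 = 10417 + 9952 = 20369)
s = 6119 (s = 5703 - (-465 + 49) = 5703 - 1*(-416) = 5703 + 416 = 6119)
s + N = 6119 + 20369 = 26488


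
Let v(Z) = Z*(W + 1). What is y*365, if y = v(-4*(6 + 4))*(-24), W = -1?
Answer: 0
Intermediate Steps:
v(Z) = 0 (v(Z) = Z*(-1 + 1) = Z*0 = 0)
y = 0 (y = 0*(-24) = 0)
y*365 = 0*365 = 0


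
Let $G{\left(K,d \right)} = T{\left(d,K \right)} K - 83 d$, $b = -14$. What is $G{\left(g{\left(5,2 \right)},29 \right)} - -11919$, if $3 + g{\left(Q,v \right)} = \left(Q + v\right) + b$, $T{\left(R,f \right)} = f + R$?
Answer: $9322$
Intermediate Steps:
$T{\left(R,f \right)} = R + f$
$g{\left(Q,v \right)} = -17 + Q + v$ ($g{\left(Q,v \right)} = -3 - \left(14 - Q - v\right) = -3 + \left(-14 + Q + v\right) = -17 + Q + v$)
$G{\left(K,d \right)} = - 83 d + K \left(K + d\right)$ ($G{\left(K,d \right)} = \left(d + K\right) K - 83 d = \left(K + d\right) K - 83 d = K \left(K + d\right) - 83 d = - 83 d + K \left(K + d\right)$)
$G{\left(g{\left(5,2 \right)},29 \right)} - -11919 = \left(\left(-83\right) 29 + \left(-17 + 5 + 2\right) \left(\left(-17 + 5 + 2\right) + 29\right)\right) - -11919 = \left(-2407 - 10 \left(-10 + 29\right)\right) + 11919 = \left(-2407 - 190\right) + 11919 = -2597 + 11919 = 9322$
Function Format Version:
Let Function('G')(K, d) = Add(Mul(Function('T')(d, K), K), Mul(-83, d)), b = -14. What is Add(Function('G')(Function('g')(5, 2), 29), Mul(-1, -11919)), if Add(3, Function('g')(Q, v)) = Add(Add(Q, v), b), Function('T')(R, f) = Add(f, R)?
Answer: 9322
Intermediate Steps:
Function('T')(R, f) = Add(R, f)
Function('g')(Q, v) = Add(-17, Q, v) (Function('g')(Q, v) = Add(-3, Add(Add(Q, v), -14)) = Add(-3, Add(-14, Q, v)) = Add(-17, Q, v))
Function('G')(K, d) = Add(Mul(-83, d), Mul(K, Add(K, d))) (Function('G')(K, d) = Add(Mul(Add(d, K), K), Mul(-83, d)) = Add(Mul(Add(K, d), K), Mul(-83, d)) = Add(Mul(K, Add(K, d)), Mul(-83, d)) = Add(Mul(-83, d), Mul(K, Add(K, d))))
Add(Function('G')(Function('g')(5, 2), 29), Mul(-1, -11919)) = Add(Add(Mul(-83, 29), Mul(Add(-17, 5, 2), Add(Add(-17, 5, 2), 29))), Mul(-1, -11919)) = Add(Add(-2407, Mul(-10, Add(-10, 29))), 11919) = Add(Add(-2407, Mul(-10, 19)), 11919) = Add(Add(-2407, -190), 11919) = Add(-2597, 11919) = 9322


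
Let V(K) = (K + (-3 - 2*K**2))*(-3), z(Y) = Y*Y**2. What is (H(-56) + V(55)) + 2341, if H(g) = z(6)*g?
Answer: 8239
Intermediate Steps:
z(Y) = Y**3
V(K) = 9 - 3*K + 6*K**2 (V(K) = (-3 + K - 2*K**2)*(-3) = 9 - 3*K + 6*K**2)
H(g) = 216*g (H(g) = 6**3*g = 216*g)
(H(-56) + V(55)) + 2341 = (216*(-56) + (9 - 3*55 + 6*55**2)) + 2341 = (-12096 + (9 - 165 + 6*3025)) + 2341 = (-12096 + (9 - 165 + 18150)) + 2341 = (-12096 + 17994) + 2341 = 5898 + 2341 = 8239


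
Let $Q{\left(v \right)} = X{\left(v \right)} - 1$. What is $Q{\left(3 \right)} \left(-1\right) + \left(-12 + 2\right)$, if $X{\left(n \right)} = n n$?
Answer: $-18$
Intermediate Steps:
$X{\left(n \right)} = n^{2}$
$Q{\left(v \right)} = -1 + v^{2}$ ($Q{\left(v \right)} = v^{2} - 1 = -1 + v^{2}$)
$Q{\left(3 \right)} \left(-1\right) + \left(-12 + 2\right) = \left(-1 + 3^{2}\right) \left(-1\right) + \left(-12 + 2\right) = \left(-1 + 9\right) \left(-1\right) - 10 = 8 \left(-1\right) - 10 = -8 - 10 = -18$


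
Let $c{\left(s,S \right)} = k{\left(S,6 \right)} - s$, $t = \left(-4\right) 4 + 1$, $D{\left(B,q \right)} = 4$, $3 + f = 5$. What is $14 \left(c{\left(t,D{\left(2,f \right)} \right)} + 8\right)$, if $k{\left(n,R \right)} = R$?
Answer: $406$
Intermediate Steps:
$f = 2$ ($f = -3 + 5 = 2$)
$t = -15$ ($t = -16 + 1 = -15$)
$c{\left(s,S \right)} = 6 - s$
$14 \left(c{\left(t,D{\left(2,f \right)} \right)} + 8\right) = 14 \left(\left(6 - -15\right) + 8\right) = 14 \left(\left(6 + 15\right) + 8\right) = 14 \left(21 + 8\right) = 14 \cdot 29 = 406$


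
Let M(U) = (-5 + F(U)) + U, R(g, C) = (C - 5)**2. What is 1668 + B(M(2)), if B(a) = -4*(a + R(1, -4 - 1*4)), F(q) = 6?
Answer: 980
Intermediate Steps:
R(g, C) = (-5 + C)**2
M(U) = 1 + U (M(U) = (-5 + 6) + U = 1 + U)
B(a) = -676 - 4*a (B(a) = -4*(a + (-5 + (-4 - 1*4))**2) = -4*(a + (-5 + (-4 - 4))**2) = -4*(a + (-5 - 8)**2) = -4*(a + (-13)**2) = -4*(a + 169) = -4*(169 + a) = -676 - 4*a)
1668 + B(M(2)) = 1668 + (-676 - 4*(1 + 2)) = 1668 + (-676 - 4*3) = 1668 + (-676 - 12) = 1668 - 688 = 980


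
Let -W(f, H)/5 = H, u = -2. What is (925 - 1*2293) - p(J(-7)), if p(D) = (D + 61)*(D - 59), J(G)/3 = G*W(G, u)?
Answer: -41449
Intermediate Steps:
W(f, H) = -5*H
J(G) = 30*G (J(G) = 3*(G*(-5*(-2))) = 3*(G*10) = 3*(10*G) = 30*G)
p(D) = (-59 + D)*(61 + D) (p(D) = (61 + D)*(-59 + D) = (-59 + D)*(61 + D))
(925 - 1*2293) - p(J(-7)) = (925 - 1*2293) - (-3599 + (30*(-7))**2 + 2*(30*(-7))) = (925 - 2293) - (-3599 + (-210)**2 + 2*(-210)) = -1368 - (-3599 + 44100 - 420) = -1368 - 1*40081 = -1368 - 40081 = -41449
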